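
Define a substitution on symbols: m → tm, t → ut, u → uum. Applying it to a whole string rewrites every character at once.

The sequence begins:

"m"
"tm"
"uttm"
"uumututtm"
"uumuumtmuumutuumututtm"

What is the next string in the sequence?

uumuumtmuumuumtmuttmuumuumtmuumutuumuumtmuumutuumututtm

Replace each of the 22 characters of uumuumtmuumutuumututtm in place — uum uum tm uum uum tm ut tm uum uum tm uum ut uum uum tm uum ut uum ut ut tm — and concatenate.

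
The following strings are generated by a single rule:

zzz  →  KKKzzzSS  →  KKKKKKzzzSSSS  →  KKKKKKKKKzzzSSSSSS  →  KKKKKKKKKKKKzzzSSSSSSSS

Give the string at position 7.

KKKKKKKKKKKKKKKKKKzzzSSSSSSSSSSSS

Each term wraps the previous one in KKK on the left and SS on the right.
From KKKKKKKKKKKKzzzSSSSSSSS, 2 further steps: KKKKKKKKKKKKzzzSSSSSSSS → KKKKKKKKKKKKKKKzzzSSSSSSSSSS → (answer).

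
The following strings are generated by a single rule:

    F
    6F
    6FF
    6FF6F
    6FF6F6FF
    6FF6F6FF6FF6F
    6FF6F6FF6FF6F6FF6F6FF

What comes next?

From term 3 onward, concatenate the last term with the second-to-last: 6F·F = 6FF, 6FF·6F = 6FF6F, …
So term 8 is 6FF6F6FF6FF6F6FF6F6FF·6FF6F6FF6FF6F.

6FF6F6FF6FF6F6FF6F6FF6FF6F6FF6FF6F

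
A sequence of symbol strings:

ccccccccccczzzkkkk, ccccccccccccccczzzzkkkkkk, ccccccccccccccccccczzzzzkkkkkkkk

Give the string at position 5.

ccccccccccccccccccccccccccczzzzzzzkkkkkkkkkkkk

Each string has the form c^{4n+3} z^{n+1} k^{2n}, where the shown terms are n = 2, 3, 4.
For term 5, n = 6, so the run lengths are 27, 7, 12.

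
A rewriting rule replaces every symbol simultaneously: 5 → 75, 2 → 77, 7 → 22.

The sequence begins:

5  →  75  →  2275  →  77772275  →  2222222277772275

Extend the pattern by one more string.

Replace each of the 16 characters of 2222222277772275 in place — 77 77 77 77 77 77 77 77 22 22 22 22 77 77 22 75 — and concatenate.

77777777777777772222222277772275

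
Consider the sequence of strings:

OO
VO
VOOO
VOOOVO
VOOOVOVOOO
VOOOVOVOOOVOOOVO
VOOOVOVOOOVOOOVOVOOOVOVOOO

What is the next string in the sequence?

VOOOVOVOOOVOOOVOVOOOVOVOOOVOOOVOVOOOVOOOVO

From term 3 onward, concatenate the last term with the second-to-last: VO·OO = VOOO, VOOO·VO = VOOOVO, …
Continuing: VOOOVOVOOOVOOOVOVOOOVOVOOO · VOOOVOVOOOVOOOVO gives term 8.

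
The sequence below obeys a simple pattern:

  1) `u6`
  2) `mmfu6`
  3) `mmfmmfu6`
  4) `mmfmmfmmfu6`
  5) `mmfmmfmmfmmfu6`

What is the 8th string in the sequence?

mmfmmfmmfmmfmmfmmfmmfu6

The strings grow by a fixed prefix mmf each time.
From mmfmmfmmfmmfu6, 3 further steps: mmfmmfmmfmmfu6 → mmfmmfmmfmmfmmfu6 → mmfmmfmmfmmfmmfmmfu6 → (answer).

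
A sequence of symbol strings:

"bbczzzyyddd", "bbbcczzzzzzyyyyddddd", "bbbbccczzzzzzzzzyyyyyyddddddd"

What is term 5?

bbbbbbccccczzzzzzzzzzzzzzzyyyyyyyyyyddddddddddd

The n-th term is n+1 b's then n c's then 3n z's then 2n y's then 2n+1 d's (n = 1, 2, …).
For term 5, n = 5, so the run lengths are 6, 5, 15, 10, 11.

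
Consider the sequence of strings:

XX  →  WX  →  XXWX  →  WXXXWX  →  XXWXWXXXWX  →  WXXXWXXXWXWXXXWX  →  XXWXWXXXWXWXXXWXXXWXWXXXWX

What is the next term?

This is a Fibonacci-style word recurrence s(k) = s(k−2)·s(k−1): e.g. XX·WX = XXWX.
Continuing: WXXXWXXXWXWXXXWX · XXWXWXXXWXWXXXWXXXWXWXXXWX gives term 8.

WXXXWXXXWXWXXXWXXXWXWXXXWXWXXXWXXXWXWXXXWX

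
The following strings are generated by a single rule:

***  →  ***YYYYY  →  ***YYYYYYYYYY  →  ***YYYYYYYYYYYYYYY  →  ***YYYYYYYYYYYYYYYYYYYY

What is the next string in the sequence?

Every step adds YYYYY to the end: s(k+1) = s(k)·YYYYY.
Applying this once more to ***YYYYYYYYYYYYYYYYYYYY:

***YYYYYYYYYYYYYYYYYYYYYYYYY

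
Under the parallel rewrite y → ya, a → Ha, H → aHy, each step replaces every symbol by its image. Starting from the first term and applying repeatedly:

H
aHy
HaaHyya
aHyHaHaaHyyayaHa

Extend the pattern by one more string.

Rewriting the 16 symbols of aHyHaHaaHyyayaHa one by one yields Ha aHy ya aHy Ha aHy Ha Ha aHy ya ya Ha ya Ha aHy Ha; concatenated:

HaaHyyaaHyHaaHyHaHaaHyyayaHayaHaaHyHa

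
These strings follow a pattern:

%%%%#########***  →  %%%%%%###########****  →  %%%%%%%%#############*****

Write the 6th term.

Reading off run lengths: % runs 4, 6, 8; # runs 9, 11, 13; * runs 3, 4, 5 — each is linear in n, where the shown terms are n = 3, 4, 5.
At n = 8 the blocks have lengths 14, 19, 8.

%%%%%%%%%%%%%%###################********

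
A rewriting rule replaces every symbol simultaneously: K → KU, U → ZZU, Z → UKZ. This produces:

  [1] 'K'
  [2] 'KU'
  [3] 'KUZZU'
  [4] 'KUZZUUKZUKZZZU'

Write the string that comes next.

KUZZUUKZUKZZZUZZUKUUKZZZUKUUKZUKZUKZZZU

Replace each of the 14 characters of KUZZUUKZUKZZZU in place — KU ZZU UKZ UKZ ZZU ZZU KU UKZ ZZU KU UKZ UKZ UKZ ZZU — and concatenate.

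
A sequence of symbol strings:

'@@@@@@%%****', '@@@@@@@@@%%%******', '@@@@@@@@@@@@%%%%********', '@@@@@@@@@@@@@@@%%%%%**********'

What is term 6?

Term n consists of 3n @'s, followed by n %'s, followed by 2n *'s, where the shown terms are n = 2, 3, 4, 5.
At n = 7 the blocks have lengths 21, 7, 14.

@@@@@@@@@@@@@@@@@@@@@%%%%%%%**************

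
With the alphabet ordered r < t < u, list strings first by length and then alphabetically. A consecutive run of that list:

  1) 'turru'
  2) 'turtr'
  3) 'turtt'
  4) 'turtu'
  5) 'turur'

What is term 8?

tutrr

Advancing 3 positions from turur through turur → turut → turuu reaches term 8.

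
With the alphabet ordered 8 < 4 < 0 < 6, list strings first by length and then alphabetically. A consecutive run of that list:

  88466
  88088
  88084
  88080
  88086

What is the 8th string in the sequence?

Stepping forward 3 times from 88086: 88086 → 88048 → 88044, then the target.

88040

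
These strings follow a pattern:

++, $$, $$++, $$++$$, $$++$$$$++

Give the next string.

Each term (from the third on) is the previous term followed by the one before it: term 3 = $$·++ = $$++.
Continuing: $$++$$$$++ · $$++$$ gives term 6.

$$++$$$$++$$++$$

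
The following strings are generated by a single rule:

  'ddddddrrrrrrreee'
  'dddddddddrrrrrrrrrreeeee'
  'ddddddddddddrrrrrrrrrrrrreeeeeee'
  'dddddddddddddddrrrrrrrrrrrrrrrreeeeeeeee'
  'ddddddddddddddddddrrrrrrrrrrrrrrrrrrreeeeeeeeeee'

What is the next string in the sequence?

dddddddddddddddddddddrrrrrrrrrrrrrrrrrrrrrreeeeeeeeeeeee

Each string has the form d^{3n} r^{3n+1} e^{2n-1}, where the shown terms are n = 2, 3, 4, 5, 6.
Setting n = 7 gives 21, 22, 13 characters in each block.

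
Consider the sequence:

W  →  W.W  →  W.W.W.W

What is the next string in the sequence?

Each string is two copies of the previous one joined by '.'.
Doubling W.W.W.W with '.' between the halves:

W.W.W.W.W.W.W.W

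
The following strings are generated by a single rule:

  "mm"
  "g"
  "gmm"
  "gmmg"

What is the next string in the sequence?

gmmggmm

Each term (from the third on) is the previous term followed by the one before it: term 3 = g·mm = gmm.
The next term joins gmmg and gmm.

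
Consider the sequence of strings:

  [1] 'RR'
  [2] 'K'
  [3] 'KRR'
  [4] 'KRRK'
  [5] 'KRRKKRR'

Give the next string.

From term 3 onward, concatenate the last term with the second-to-last: K·RR = KRR, KRR·K = KRRK, …
So term 6 is KRRKKRR·KRRK.

KRRKKRRKRRK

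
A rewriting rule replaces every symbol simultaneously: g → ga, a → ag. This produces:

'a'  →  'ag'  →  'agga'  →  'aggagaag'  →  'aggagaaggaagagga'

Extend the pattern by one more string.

Applying the rule to each of the 16 symbols of aggagaaggaagagga gives the pieces ag ga ga ag ga ag ag ga ga ag ag ga ag ga ga ag, which concatenate to the answer.

aggagaaggaagaggagaagaggaaggagaag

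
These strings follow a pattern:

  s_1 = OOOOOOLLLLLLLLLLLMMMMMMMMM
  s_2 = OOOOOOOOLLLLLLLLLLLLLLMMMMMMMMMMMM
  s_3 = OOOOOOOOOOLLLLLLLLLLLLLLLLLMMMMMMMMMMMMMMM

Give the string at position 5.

Each string has the form O^{2n} L^{3n+2} M^{3n}, where the shown terms are n = 3, 4, 5.
At n = 7 the blocks have lengths 14, 23, 21.

OOOOOOOOOOOOOOLLLLLLLLLLLLLLLLLLLLLLLMMMMMMMMMMMMMMMMMMMMM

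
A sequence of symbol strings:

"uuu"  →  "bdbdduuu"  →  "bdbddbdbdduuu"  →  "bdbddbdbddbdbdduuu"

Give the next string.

The strings grow by a fixed prefix bdbdd each time.
One more step from bdbddbdbddbdbdduuu gives the answer.

bdbddbdbddbdbddbdbdduuu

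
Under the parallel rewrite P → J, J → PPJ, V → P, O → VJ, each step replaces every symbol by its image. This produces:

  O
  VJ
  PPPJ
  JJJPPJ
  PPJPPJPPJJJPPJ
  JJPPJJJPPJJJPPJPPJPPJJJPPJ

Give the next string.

PPJPPJJJPPJPPJPPJJJPPJPPJPPJJJPPJJJPPJJJPPJPPJPPJJJPPJ

Applying the rule to each of the 26 symbols of JJPPJJJPPJJJPPJPPJPPJJJPPJ gives the pieces PPJ PPJ J J PPJ PPJ PPJ J J PPJ PPJ PPJ J J PPJ J J PPJ J J PPJ PPJ PPJ J J PPJ, which concatenate to the answer.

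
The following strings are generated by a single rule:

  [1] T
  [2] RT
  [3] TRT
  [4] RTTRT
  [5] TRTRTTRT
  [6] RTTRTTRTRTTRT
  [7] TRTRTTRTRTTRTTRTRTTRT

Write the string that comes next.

RTTRTTRTRTTRTTRTRTTRTRTTRTTRTRTTRT

This is a Fibonacci-style word recurrence s(k) = s(k−2)·s(k−1): e.g. T·RT = TRT.
Continuing: RTTRTTRTRTTRT · TRTRTTRTRTTRTTRTRTTRT gives term 8.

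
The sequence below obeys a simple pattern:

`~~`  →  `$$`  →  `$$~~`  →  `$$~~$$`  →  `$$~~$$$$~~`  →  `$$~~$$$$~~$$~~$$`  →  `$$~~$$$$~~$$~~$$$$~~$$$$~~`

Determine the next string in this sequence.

From term 3 onward, concatenate the last term with the second-to-last: $$·~~ = $$~~, $$~~·$$ = $$~~$$, …
Continuing: $$~~$$$$~~$$~~$$$$~~$$$$~~ · $$~~$$$$~~$$~~$$ gives term 8.

$$~~$$$$~~$$~~$$$$~~$$$$~~$$~~$$$$~~$$~~$$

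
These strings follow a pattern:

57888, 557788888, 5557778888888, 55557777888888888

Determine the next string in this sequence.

555557777788888888888

The n-th term is n 5's then n 7's then 2n+1 8's (n = 1, 2, …).
For the next term, n = 5, so the run lengths are 5, 5, 11.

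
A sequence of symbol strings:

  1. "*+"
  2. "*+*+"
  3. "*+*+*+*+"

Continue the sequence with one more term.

*+*+*+*+*+*+*+*+

Each string is two copies of the previous one concatenated.
So the next term is two copies of *+*+*+*+.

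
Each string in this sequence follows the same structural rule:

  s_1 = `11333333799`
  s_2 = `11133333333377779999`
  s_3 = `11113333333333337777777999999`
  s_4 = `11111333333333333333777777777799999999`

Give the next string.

11111133333333333333333377777777777779999999999

Each string has the form 1^{n+1} 3^{3n+3} 7^{3n-2} 9^{2n} (n = 1, 2, …).
For the next term, n = 5, so the run lengths are 6, 18, 13, 10.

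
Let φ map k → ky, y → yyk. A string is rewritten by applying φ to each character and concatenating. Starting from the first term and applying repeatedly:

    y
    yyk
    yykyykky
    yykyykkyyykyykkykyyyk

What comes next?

φ(yykyykkyyykyykkykyyyk) expands symbol-by-symbol to yyk yyk ky yyk yyk ky ky yyk yyk yyk ky yyk yyk ky ky yyk ky yyk yyk yyk ky; joining the 21 pieces gives the next term.

yykyykkyyykyykkykyyykyykyykkyyykyykkykyyykkyyykyykyykky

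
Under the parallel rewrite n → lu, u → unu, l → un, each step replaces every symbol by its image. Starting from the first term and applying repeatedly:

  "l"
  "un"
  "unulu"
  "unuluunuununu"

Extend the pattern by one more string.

Applying the rule to each of the 13 symbols of unuluunuununu gives the pieces unu lu unu un unu unu lu unu unu lu unu lu unu, which concatenate to the answer.

unuluunuununuunuluunuunuluunuluunu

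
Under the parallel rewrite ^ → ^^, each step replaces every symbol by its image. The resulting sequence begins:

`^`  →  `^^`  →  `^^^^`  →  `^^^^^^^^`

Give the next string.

^^^^^^^^^^^^^^^^

Apply φ to ^^^^^^^^ symbol by symbol: ^→^^, ^→^^, ^→^^, ^→^^, ^→^^, ^→^^, ^→^^, ^→^^; joined: ^^ ^^ ^^ ^^ ^^ ^^ ^^ ^^.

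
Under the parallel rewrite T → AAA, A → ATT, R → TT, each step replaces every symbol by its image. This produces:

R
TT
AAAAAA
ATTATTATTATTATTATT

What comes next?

ATTAAAAAAATTAAAAAAATTAAAAAAATTAAAAAAATTAAAAAAATTAAAAAA

φ(ATTATTATTATTATTATT) expands symbol-by-symbol to ATT AAA AAA ATT AAA AAA ATT AAA AAA ATT AAA AAA ATT AAA AAA ATT AAA AAA; joining the 18 pieces gives the next term.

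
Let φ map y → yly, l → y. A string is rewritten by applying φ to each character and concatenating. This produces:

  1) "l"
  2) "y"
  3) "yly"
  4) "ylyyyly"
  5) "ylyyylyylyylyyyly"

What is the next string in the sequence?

Rewriting the 17 symbols of ylyyylyylyylyyyly one by one yields yly y yly yly yly y yly yly y yly yly y yly yly yly y yly; concatenated:

ylyyylyylyylyyylyylyyylyylyyylyylyylyyyly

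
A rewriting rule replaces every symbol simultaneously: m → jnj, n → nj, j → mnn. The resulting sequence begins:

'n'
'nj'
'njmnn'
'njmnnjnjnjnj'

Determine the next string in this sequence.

njmnnjnjnjnjmnnnjmnnnjmnnnjmnn

Apply φ to njmnnjnjnjnj symbol by symbol: n→nj, j→mnn, m→jnj, n→nj, n→nj, j→mnn, n→nj, j→mnn, n→nj, j→mnn, n→nj, j→mnn; joined: nj mnn jnj nj nj mnn nj mnn nj mnn nj mnn.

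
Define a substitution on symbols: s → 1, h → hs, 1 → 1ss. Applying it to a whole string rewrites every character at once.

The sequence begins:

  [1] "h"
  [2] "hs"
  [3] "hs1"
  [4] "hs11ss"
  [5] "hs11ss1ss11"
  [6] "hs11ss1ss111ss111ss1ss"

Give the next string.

hs11ss1ss111ss111ss1ss1ss111ss1ss1ss111ss11

φ(hs11ss1ss111ss111ss1ss) expands symbol-by-symbol to hs 1 1ss 1ss 1 1 1ss 1 1 1ss 1ss 1ss 1 1 1ss 1ss 1ss 1 1 1ss 1 1; joining the 22 pieces gives the next term.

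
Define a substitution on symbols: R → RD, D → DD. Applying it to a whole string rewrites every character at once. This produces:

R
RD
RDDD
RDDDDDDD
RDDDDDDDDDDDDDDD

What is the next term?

Replace each of the 16 characters of RDDDDDDDDDDDDDDD in place — RD DD DD DD DD DD DD DD DD DD DD DD DD DD DD DD — and concatenate.

RDDDDDDDDDDDDDDDDDDDDDDDDDDDDDDD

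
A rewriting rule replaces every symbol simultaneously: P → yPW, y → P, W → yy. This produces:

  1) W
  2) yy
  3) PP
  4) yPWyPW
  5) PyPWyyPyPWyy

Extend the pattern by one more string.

Expanding PyPWyyPyPWyy: P→yPW, y→P, P→yPW, W→yy, y→P, y→P, P→yPW, y→P, P→yPW, W→yy, y→P, y→P. Concatenated: yPW P yPW yy P P yPW P yPW yy P P.

yPWPyPWyyPPyPWPyPWyyPP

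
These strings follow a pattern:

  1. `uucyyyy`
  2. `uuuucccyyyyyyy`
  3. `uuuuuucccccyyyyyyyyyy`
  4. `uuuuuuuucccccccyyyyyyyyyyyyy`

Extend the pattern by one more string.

Reading off run lengths: u runs 2, 4, 6, 8; c runs 1, 3, 5, 7; y runs 4, 7, 10, 13 — each is linear in n (n = 1, 2, …).
For the next term, n = 5, so the run lengths are 10, 9, 16.

uuuuuuuuuucccccccccyyyyyyyyyyyyyyyy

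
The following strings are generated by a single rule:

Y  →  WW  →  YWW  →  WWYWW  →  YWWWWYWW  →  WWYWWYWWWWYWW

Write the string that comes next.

YWWWWYWWWWYWWYWWWWYWW

Each term (from the third on) is the two preceding terms concatenated in order: term 3 = Y·WW = YWW.
The next term joins YWWWWYWW and WWYWWYWWWWYWW.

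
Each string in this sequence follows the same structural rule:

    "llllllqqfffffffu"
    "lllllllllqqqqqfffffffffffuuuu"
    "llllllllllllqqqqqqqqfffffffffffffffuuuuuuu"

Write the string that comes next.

Reading off run lengths: l runs 6, 9, 12; q runs 2, 5, 8; f runs 7, 11, 15; u runs 1, 4, 7 — each is linear in n (n = 1, 2, …).
For the next term, n = 4, so the run lengths are 15, 11, 19, 10.

lllllllllllllllqqqqqqqqqqqfffffffffffffffffffuuuuuuuuuu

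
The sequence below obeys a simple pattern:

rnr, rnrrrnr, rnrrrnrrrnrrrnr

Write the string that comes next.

s(k+1) = s(k)·r·s(k) — each term doubles the last with 'r' between the halves.
One more doubling of rnrrrnrrrnrrrnr gives the answer.

rnrrrnrrrnrrrnrrrnrrrnrrrnrrrnr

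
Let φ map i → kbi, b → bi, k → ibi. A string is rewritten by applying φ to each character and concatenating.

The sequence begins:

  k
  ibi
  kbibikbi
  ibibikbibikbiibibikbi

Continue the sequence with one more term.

Replace each of the 21 characters of ibibikbibikbiibibikbi in place — kbi bi kbi bi kbi ibi bi kbi bi kbi ibi bi kbi kbi bi kbi bi kbi ibi bi kbi — and concatenate.

kbibikbibikbiibibikbibikbiibibikbikbibikbibikbiibibikbi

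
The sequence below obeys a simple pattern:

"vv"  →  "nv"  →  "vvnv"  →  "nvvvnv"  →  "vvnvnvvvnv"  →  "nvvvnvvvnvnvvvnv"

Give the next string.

Each term (from the third on) is the two preceding terms concatenated in order: term 3 = vv·nv = vvnv.
Continuing: vvnvnvvvnv · nvvvnvvvnvnvvvnv gives term 7.

vvnvnvvvnvnvvvnvvvnvnvvvnv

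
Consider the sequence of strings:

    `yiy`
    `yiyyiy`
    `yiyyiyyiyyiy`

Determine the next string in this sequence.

s(k+1) = s(k)·s(k) — each term doubles the last.
Doubling yiyyiyyiyyiy:

yiyyiyyiyyiyyiyyiyyiyyiy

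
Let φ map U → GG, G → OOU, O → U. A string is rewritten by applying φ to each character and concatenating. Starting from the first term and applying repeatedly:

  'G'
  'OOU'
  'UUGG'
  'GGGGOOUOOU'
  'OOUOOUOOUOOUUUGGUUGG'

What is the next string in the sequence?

φ(OOUOOUOOUOOUUUGGUUGG) expands symbol-by-symbol to U U GG U U GG U U GG U U GG GG GG OOU OOU GG GG OOU OOU; joining the 20 pieces gives the next term.

UUGGUUGGUUGGUUGGGGGGOOUOOUGGGGOOUOOU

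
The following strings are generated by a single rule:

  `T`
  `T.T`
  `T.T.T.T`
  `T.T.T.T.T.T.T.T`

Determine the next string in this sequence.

s(k+1) = s(k)·.·s(k) — each term doubles the last with '.' between the halves.
So the next term is two copies of T.T.T.T.T.T.T.T with '.' between the halves.

T.T.T.T.T.T.T.T.T.T.T.T.T.T.T.T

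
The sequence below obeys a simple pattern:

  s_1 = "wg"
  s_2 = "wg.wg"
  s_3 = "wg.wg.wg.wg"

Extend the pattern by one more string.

s(k+1) = s(k)·.·s(k) — each term doubles the last with '.' between the halves.
Doubling wg.wg.wg.wg with '.' between the halves:

wg.wg.wg.wg.wg.wg.wg.wg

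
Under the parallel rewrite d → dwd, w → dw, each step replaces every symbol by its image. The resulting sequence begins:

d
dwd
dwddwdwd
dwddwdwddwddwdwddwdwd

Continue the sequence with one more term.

Rewriting the 21 symbols of dwddwdwddwddwdwddwdwd one by one yields dwd dw dwd dwd dw dwd dw dwd dwd dw dwd dwd dw dwd dw dwd dwd dw dwd dw dwd; concatenated:

dwddwdwddwddwdwddwdwddwddwdwddwddwdwddwdwddwddwdwddwdwd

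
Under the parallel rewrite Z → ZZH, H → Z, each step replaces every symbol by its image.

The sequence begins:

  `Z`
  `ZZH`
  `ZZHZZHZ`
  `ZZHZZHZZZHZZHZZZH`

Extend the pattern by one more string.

ZZHZZHZZZHZZHZZZHZZHZZHZZZHZZHZZZHZZHZZHZ

Replace each of the 17 characters of ZZHZZHZZZHZZHZZZH in place — ZZH ZZH Z ZZH ZZH Z ZZH ZZH ZZH Z ZZH ZZH Z ZZH ZZH ZZH Z — and concatenate.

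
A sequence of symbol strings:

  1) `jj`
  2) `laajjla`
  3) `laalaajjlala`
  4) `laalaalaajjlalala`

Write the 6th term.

s(k+1) = laa·s(k)·la, so each term gains laa as a prefix and la as a suffix.
From laalaalaajjlalala, 2 further steps: laalaalaajjlalala → laalaalaalaajjlalalala → (answer).

laalaalaalaalaajjlalalalala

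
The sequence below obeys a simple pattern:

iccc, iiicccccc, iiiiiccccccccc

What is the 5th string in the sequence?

The n-th term is 2n-1 i's then 3n c's (n = 1, 2, …).
For term 5, n = 5, so the run lengths are 9, 15.

iiiiiiiiiccccccccccccccc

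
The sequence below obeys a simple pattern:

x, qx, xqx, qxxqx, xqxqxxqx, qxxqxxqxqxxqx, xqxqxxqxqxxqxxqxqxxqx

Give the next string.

This is a Fibonacci-style word recurrence s(k) = s(k−2)·s(k−1): e.g. x·qx = xqx.
The next term joins qxxqxxqxqxxqx and xqxqxxqxqxxqxxqxqxxqx.

qxxqxxqxqxxqxxqxqxxqxqxxqxxqxqxxqx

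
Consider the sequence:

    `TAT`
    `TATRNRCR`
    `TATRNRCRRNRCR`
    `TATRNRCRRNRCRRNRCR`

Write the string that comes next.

Each term is the previous one with RNRCR appended.
One more step from TATRNRCRRNRCRRNRCR gives the answer.

TATRNRCRRNRCRRNRCRRNRCR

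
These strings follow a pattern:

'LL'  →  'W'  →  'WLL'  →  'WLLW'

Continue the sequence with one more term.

WLLWWLL

Each term (from the third on) is the previous term followed by the one before it: term 3 = W·LL = WLL.
Continuing: WLLW · WLL gives term 5.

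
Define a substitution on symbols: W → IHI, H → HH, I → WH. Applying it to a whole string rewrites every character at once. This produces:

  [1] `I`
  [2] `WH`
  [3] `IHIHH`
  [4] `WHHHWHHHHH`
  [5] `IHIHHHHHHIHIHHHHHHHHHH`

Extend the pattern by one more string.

φ(IHIHHHHHHIHIHHHHHHHHHH) expands symbol-by-symbol to WH HH WH HH HH HH HH HH HH WH HH WH HH HH HH HH HH HH HH HH HH HH; joining the 22 pieces gives the next term.

WHHHWHHHHHHHHHHHHHWHHHWHHHHHHHHHHHHHHHHHHHHH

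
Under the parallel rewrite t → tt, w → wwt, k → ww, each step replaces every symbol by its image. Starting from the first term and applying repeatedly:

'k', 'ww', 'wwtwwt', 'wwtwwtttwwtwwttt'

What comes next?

Replace each of the 16 characters of wwtwwtttwwtwwttt in place — wwt wwt tt wwt wwt tt tt tt wwt wwt tt wwt wwt tt tt tt — and concatenate.

wwtwwtttwwtwwtttttttwwtwwtttwwtwwttttttt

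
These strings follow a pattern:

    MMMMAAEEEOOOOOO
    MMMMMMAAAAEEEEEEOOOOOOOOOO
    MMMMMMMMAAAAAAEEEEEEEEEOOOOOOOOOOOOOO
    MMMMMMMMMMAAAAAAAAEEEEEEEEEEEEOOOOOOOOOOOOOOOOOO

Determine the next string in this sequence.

The n-th term is 2n+2 M's then 2n A's then 3n E's then 4n+2 O's (n = 1, 2, …).
For the next term, n = 5, so the run lengths are 12, 10, 15, 22.

MMMMMMMMMMMMAAAAAAAAAAEEEEEEEEEEEEEEEOOOOOOOOOOOOOOOOOOOOOO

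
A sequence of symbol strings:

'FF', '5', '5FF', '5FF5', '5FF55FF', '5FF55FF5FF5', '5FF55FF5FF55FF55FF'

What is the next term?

This is a Fibonacci-style word recurrence s(k) = s(k−1)·s(k−2): e.g. 5·FF = 5FF.
Continuing: 5FF55FF5FF55FF55FF · 5FF55FF5FF5 gives term 8.

5FF55FF5FF55FF55FF5FF55FF5FF5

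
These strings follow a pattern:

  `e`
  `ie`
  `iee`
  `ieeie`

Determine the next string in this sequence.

From term 3 onward, concatenate the last term with the second-to-last: ie·e = iee, iee·ie = ieeie, …
The next term joins ieeie and iee.

ieeieiee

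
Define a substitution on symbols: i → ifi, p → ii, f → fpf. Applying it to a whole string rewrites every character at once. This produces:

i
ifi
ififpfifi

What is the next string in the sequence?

ififpfififpfiifpfififpfifi

Rewriting each symbol of ififpfifi: i→ifi, f→fpf, i→ifi, f→fpf, p→ii, f→fpf, i→ifi, f→fpf, i→ifi, which concatenates to ifi fpf ifi fpf ii fpf ifi fpf ifi.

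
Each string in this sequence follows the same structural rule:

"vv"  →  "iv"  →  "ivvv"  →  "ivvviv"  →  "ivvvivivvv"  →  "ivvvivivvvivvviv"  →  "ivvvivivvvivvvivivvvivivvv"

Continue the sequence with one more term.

From term 3 onward, concatenate the last term with the second-to-last: iv·vv = ivvv, ivvv·iv = ivvviv, …
Continuing: ivvvivivvvivvvivivvvivivvv · ivvvivivvvivvviv gives term 8.

ivvvivivvvivvvivivvvivivvvivvvivivvvivvviv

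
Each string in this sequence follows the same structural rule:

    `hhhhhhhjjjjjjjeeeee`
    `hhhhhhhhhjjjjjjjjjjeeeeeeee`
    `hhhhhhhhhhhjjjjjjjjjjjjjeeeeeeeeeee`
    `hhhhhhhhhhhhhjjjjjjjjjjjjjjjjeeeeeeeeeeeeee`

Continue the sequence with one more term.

hhhhhhhhhhhhhhhjjjjjjjjjjjjjjjjjjjeeeeeeeeeeeeeeeee

Reading off run lengths: h runs 7, 9, 11, 13; j runs 7, 10, 13, 16; e runs 5, 8, 11, 14 — each is linear in n, where the shown terms are n = 2, 3, 4, 5.
Setting n = 6 gives 15, 19, 17 characters in each block.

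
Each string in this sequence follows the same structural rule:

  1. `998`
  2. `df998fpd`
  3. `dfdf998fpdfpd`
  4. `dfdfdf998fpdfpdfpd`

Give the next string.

Each term wraps the previous one in df on the left and fpd on the right.
One more step from dfdfdf998fpdfpdfpd gives the answer.

dfdfdfdf998fpdfpdfpdfpd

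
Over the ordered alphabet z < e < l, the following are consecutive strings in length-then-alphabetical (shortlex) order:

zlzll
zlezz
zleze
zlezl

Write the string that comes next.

Find the rightmost character of zlezl below l, bump it to the next letter, and reset everything to its right to z.

zleez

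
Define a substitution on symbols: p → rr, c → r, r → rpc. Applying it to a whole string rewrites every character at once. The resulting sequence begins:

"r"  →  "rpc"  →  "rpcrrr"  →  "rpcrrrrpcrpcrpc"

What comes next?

Applying the rule to each of the 15 symbols of rpcrrrrpcrpcrpc gives the pieces rpc rr r rpc rpc rpc rpc rr r rpc rr r rpc rr r, which concatenate to the answer.

rpcrrrrpcrpcrpcrpcrrrrpcrrrrpcrrr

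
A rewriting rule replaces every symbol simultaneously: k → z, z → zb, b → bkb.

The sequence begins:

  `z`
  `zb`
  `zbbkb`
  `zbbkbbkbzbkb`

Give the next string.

Expanding zbbkbbkbzbkb: z→zb, b→bkb, b→bkb, k→z, b→bkb, b→bkb, k→z, b→bkb, z→zb, b→bkb, k→z, b→bkb. Concatenated: zb bkb bkb z bkb bkb z bkb zb bkb z bkb.

zbbkbbkbzbkbbkbzbkbzbbkbzbkb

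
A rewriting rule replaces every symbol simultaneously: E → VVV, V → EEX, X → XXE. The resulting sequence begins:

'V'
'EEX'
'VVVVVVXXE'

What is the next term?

EEXEEXEEXEEXEEXEEXXXEXXEVVV

Expanding VVVVVVXXE: V→EEX, V→EEX, V→EEX, V→EEX, V→EEX, V→EEX, X→XXE, X→XXE, E→VVV. Concatenated: EEX EEX EEX EEX EEX EEX XXE XXE VVV.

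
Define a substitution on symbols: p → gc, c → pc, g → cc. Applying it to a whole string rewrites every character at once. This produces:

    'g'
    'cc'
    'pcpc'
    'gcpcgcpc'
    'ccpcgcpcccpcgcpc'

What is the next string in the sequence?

Replace each of the 16 characters of ccpcgcpcccpcgcpc in place — pc pc gc pc cc pc gc pc pc pc gc pc cc pc gc pc — and concatenate.

pcpcgcpcccpcgcpcpcpcgcpcccpcgcpc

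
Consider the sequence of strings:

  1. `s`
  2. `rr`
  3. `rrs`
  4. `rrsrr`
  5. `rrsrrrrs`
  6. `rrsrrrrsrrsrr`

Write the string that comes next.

From term 3 onward, concatenate the last term with the second-to-last: rr·s = rrs, rrs·rr = rrsrr, …
Continuing: rrsrrrrsrrsrr · rrsrrrrs gives term 7.

rrsrrrrsrrsrrrrsrrrrs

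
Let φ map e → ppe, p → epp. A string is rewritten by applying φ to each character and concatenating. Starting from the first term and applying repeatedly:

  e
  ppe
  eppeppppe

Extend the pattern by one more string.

ppeeppeppppeeppeppeppeppppe

Apply φ to eppeppppe symbol by symbol: e→ppe, p→epp, p→epp, e→ppe, p→epp, p→epp, p→epp, p→epp, e→ppe; joined: ppe epp epp ppe epp epp epp epp ppe.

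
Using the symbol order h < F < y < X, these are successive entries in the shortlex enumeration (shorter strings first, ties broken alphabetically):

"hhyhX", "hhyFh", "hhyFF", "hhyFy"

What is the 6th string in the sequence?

Stepping forward 2 times from hhyFy: hhyFy → hhyFX, then the target.

hhyyh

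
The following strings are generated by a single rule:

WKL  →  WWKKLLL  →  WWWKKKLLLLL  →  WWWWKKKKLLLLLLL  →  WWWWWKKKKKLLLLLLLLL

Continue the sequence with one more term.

WWWWWWKKKKKKLLLLLLLLLLL

The n-th term is n W's then n K's then 2n-1 L's (n = 1, 2, …).
For the next term, n = 6, so the run lengths are 6, 6, 11.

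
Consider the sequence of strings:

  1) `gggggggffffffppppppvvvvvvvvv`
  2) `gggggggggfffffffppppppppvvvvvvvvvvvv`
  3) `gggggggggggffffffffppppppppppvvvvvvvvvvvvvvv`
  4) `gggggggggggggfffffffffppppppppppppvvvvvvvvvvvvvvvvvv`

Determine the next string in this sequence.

gggggggggggggggffffffffffppppppppppppppvvvvvvvvvvvvvvvvvvvvv

Reading off run lengths: g runs 7, 9, 11, 13; f runs 6, 7, 8, 9; p runs 6, 8, 10, 12; v runs 9, 12, 15, 18 — each is linear in n, where the shown terms are n = 3, 4, 5, 6.
Setting n = 7 gives 15, 10, 14, 21 characters in each block.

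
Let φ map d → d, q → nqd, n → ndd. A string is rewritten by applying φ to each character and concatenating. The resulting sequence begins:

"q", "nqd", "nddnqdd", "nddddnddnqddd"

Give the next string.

Rewriting the 13 symbols of nddddnddnqddd one by one yields ndd d d d d ndd d d ndd nqd d d d; concatenated:

nddddddnddddnddnqdddd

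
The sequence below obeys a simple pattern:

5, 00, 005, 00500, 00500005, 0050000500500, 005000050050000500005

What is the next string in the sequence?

From term 3 onward, concatenate the last term with the second-to-last: 00·5 = 005, 005·00 = 00500, …
Continuing: 005000050050000500005 · 0050000500500 gives term 8.

0050000500500005000050050000500500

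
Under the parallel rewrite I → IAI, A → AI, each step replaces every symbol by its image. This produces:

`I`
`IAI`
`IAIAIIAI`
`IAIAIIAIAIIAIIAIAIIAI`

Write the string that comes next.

IAIAIIAIAIIAIIAIAIIAIAIIAIIAIAIIAIIAIAIIAIAIIAIIAIAIIAI

Replace each of the 21 characters of IAIAIIAIAIIAIIAIAIIAI in place — IAI AI IAI AI IAI IAI AI IAI AI IAI IAI AI IAI IAI AI IAI AI IAI IAI AI IAI — and concatenate.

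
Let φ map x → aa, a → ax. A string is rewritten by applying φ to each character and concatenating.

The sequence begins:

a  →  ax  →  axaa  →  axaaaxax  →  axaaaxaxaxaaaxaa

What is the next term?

axaaaxaxaxaaaxaaaxaaaxaxaxaaaxax

Applying the rule to each of the 16 symbols of axaaaxaxaxaaaxaa gives the pieces ax aa ax ax ax aa ax aa ax aa ax ax ax aa ax ax, which concatenate to the answer.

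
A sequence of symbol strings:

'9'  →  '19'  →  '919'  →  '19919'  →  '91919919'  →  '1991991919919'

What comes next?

919199191991991919919

From term 3 onward, concatenate the second-to-last term with the last: 9·19 = 919, 19·919 = 19919, …
So term 7 is 91919919·1991991919919.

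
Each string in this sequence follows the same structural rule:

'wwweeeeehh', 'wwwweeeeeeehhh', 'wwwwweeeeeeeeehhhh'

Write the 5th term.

wwwwwwweeeeeeeeeeeeehhhhhh

Reading off run lengths: w runs 3, 4, 5; e runs 5, 7, 9; h runs 2, 3, 4 — each is linear in n, where the shown terms are n = 2, 3, 4.
At n = 6 the blocks have lengths 7, 13, 6.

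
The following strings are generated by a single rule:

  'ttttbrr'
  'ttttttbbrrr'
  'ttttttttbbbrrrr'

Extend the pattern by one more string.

Each string has the form t^{2n} b^{n-1} r^{n}, where the shown terms are n = 2, 3, 4.
Setting n = 5 gives 10, 4, 5 characters in each block.

ttttttttttbbbbrrrrr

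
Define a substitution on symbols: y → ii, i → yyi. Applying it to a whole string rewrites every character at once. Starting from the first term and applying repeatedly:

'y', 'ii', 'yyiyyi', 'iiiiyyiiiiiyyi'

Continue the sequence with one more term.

yyiyyiyyiyyiiiiiyyiyyiyyiyyiyyiiiiiyyi

Replace each of the 14 characters of iiiiyyiiiiiyyi in place — yyi yyi yyi yyi ii ii yyi yyi yyi yyi yyi ii ii yyi — and concatenate.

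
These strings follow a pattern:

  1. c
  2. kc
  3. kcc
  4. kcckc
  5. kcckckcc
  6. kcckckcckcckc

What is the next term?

kcckckcckcckckcckckcc

This is a Fibonacci-style word recurrence s(k) = s(k−1)·s(k−2): e.g. kc·c = kcc.
So term 7 is kcckckcckcckc·kcckckcc.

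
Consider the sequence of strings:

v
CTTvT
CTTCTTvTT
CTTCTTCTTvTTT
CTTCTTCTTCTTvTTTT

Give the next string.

Every step adds CTT to the front and T to the end of the previous string.
Applying this once more to CTTCTTCTTCTTvTTTT:

CTTCTTCTTCTTCTTvTTTTT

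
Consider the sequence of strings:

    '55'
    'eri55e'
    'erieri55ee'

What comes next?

s(k+1) = eri·s(k)·e, so each term gains eri as a prefix and e as a suffix.
Applying this once more to erieri55ee:

erierieri55eee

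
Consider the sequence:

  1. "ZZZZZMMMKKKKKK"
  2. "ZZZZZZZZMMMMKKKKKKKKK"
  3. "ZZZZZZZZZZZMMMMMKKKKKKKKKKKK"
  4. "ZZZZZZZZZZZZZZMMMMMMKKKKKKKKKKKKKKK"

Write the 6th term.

The n-th term is 3n+2 Z's then n+2 M's then 3n+3 K's (n = 1, 2, …).
At n = 6 the blocks have lengths 20, 8, 21.

ZZZZZZZZZZZZZZZZZZZZMMMMMMMMKKKKKKKKKKKKKKKKKKKKK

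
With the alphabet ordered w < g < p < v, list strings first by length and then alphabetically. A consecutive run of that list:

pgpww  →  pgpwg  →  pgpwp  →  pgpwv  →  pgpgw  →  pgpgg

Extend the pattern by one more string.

pgpgp

Treat pgpgg as a base-4 numeral over the given alphabet and add one, carrying through any trailing v's.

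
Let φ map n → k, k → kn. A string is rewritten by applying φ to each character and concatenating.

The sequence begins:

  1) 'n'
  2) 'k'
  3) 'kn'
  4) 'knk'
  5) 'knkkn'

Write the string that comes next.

Apply φ to knkkn symbol by symbol: k→kn, n→k, k→kn, k→kn, n→k; joined: kn k kn kn k.

knkknknk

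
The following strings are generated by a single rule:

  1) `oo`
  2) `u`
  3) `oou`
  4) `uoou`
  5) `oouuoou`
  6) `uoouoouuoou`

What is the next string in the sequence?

Each term (from the third on) is the two preceding terms concatenated in order: term 3 = oo·u = oou.
So term 7 is oouuoou·uoouoouuoou.

oouuoouuoouoouuoou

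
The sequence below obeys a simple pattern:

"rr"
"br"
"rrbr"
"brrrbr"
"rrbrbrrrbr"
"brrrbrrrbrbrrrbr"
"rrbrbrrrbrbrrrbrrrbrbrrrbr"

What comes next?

brrrbrrrbrbrrrbrrrbrbrrrbrbrrrbrrrbrbrrrbr

This is a Fibonacci-style word recurrence s(k) = s(k−2)·s(k−1): e.g. rr·br = rrbr.
The next term joins brrrbrrrbrbrrrbr and rrbrbrrrbrbrrrbrrrbrbrrrbr.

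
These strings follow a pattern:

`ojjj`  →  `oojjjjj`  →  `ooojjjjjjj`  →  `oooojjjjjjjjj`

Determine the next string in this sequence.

Reading off run lengths: o runs 1, 2, 3, 4; j runs 3, 5, 7, 9 — each is linear in n (n = 1, 2, …).
Setting n = 5 gives 5, 11 characters in each block.

ooooojjjjjjjjjjj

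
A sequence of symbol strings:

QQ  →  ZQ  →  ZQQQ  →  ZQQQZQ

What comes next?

ZQQQZQZQQQ

Each term (from the third on) is the previous term followed by the one before it: term 3 = ZQ·QQ = ZQQQ.
The next term joins ZQQQZQ and ZQQQ.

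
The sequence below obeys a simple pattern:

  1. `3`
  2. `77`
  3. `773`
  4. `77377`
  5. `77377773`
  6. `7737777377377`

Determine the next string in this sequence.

From term 3 onward, concatenate the last term with the second-to-last: 77·3 = 773, 773·77 = 77377, …
Continuing: 7737777377377 · 77377773 gives term 7.

773777737737777377773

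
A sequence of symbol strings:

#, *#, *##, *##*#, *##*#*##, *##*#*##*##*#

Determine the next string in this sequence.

This is a Fibonacci-style word recurrence s(k) = s(k−1)·s(k−2): e.g. *#·# = *##.
Continuing: *##*#*##*##*# · *##*#*## gives term 7.

*##*#*##*##*#*##*#*##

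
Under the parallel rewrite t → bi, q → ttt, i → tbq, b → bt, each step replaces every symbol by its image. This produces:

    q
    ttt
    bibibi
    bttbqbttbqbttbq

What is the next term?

Applying the rule to each of the 15 symbols of bttbqbttbqbttbq gives the pieces bt bi bi bt ttt bt bi bi bt ttt bt bi bi bt ttt, which concatenate to the answer.

btbibibttttbtbibibttttbtbibibtttt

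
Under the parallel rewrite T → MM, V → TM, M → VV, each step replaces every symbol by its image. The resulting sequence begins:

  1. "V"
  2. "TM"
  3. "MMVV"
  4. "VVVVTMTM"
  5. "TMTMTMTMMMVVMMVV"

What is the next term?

φ(TMTMTMTMMMVVMMVV) expands symbol-by-symbol to MM VV MM VV MM VV MM VV VV VV TM TM VV VV TM TM; joining the 16 pieces gives the next term.

MMVVMMVVMMVVMMVVVVVVTMTMVVVVTMTM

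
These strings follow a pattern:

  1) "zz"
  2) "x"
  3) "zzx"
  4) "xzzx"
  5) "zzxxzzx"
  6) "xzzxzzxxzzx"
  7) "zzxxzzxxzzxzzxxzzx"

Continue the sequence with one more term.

xzzxzzxxzzxzzxxzzxxzzxzzxxzzx

Each term (from the third on) is the two preceding terms concatenated in order: term 3 = zz·x = zzx.
Continuing: xzzxzzxxzzx · zzxxzzxxzzxzzxxzzx gives term 8.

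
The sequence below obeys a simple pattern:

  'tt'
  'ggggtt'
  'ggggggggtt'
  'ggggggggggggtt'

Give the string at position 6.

ggggggggggggggggggggtt

Every step adds gggg at the front: s(k+1) = gggg·s(k).
From ggggggggggggtt, 2 further steps: ggggggggggggtt → ggggggggggggggggtt → (answer).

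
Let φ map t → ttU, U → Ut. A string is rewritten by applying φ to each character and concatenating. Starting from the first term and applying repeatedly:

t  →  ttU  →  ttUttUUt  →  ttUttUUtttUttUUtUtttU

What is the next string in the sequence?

Rewriting the 21 symbols of ttUttUUtttUttUUtUtttU one by one yields ttU ttU Ut ttU ttU Ut Ut ttU ttU ttU Ut ttU ttU Ut Ut ttU Ut ttU ttU ttU Ut; concatenated:

ttUttUUtttUttUUtUtttUttUttUUtttUttUUtUtttUUtttUttUttUUt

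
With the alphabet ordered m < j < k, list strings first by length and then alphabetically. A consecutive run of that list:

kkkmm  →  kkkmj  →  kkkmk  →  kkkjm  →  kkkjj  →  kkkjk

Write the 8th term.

kkkkj

Stepping forward 2 times from kkkjk: kkkjk → kkkkm, then the target.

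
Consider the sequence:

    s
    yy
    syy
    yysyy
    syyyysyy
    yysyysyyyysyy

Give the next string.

syyyysyyyysyysyyyysyy

From term 3 onward, concatenate the second-to-last term with the last: s·yy = syy, yy·syy = yysyy, …
Continuing: syyyysyy · yysyysyyyysyy gives term 7.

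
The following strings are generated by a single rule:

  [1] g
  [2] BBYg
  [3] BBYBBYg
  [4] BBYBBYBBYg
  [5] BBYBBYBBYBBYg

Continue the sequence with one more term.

Every step adds BBY at the front: s(k+1) = BBY·s(k).
One more step from BBYBBYBBYBBYg gives the answer.

BBYBBYBBYBBYBBYg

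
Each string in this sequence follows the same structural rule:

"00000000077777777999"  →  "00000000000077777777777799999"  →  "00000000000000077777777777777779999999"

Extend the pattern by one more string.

Each string has the form 0^{3n+3} 7^{4n} 9^{2n-1}, where the shown terms are n = 2, 3, 4.
For the next term, n = 5, so the run lengths are 18, 20, 9.

00000000000000000077777777777777777777999999999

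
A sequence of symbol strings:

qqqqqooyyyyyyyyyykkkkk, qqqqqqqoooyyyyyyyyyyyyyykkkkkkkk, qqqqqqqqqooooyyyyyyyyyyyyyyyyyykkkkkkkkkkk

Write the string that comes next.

qqqqqqqqqqqoooooyyyyyyyyyyyyyyyyyyyyyykkkkkkkkkkkkkk

Each string has the form q^{2n+1} o^{n} y^{4n+2} k^{3n-1}, where the shown terms are n = 2, 3, 4.
At n = 5 the blocks have lengths 11, 5, 22, 14.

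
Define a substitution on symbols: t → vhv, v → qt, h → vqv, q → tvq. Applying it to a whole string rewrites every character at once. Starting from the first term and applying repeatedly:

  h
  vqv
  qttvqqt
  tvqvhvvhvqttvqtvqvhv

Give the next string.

Applying the rule to each of the 20 symbols of tvqvhvvhvqttvqtvqvhv gives the pieces vhv qt tvq qt vqv qt qt vqv qt tvq vhv vhv qt tvq vhv qt tvq qt vqv qt, which concatenate to the answer.

vhvqttvqqtvqvqtqtvqvqttvqvhvvhvqttvqvhvqttvqqtvqvqt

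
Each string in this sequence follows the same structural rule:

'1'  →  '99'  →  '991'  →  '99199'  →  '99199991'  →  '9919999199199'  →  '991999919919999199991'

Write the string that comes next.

9919999199199991999919919999199199

Each term (from the third on) is the previous term followed by the one before it: term 3 = 99·1 = 991.
Continuing: 991999919919999199991 · 9919999199199 gives term 8.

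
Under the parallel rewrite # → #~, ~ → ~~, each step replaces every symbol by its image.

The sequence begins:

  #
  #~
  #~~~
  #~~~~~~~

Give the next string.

#~~~~~~~~~~~~~~~

Expanding #~~~~~~~: #→#~, ~→~~, ~→~~, ~→~~, ~→~~, ~→~~, ~→~~, ~→~~. Concatenated: #~ ~~ ~~ ~~ ~~ ~~ ~~ ~~.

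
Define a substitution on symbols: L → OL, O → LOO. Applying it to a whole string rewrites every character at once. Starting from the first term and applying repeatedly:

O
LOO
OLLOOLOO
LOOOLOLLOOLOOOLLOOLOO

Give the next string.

φ(LOOOLOLLOOLOOOLLOOLOO) expands symbol-by-symbol to OL LOO LOO LOO OL LOO OL OL LOO LOO OL LOO LOO LOO OL OL LOO LOO OL LOO LOO; joining the 21 pieces gives the next term.

OLLOOLOOLOOOLLOOOLOLLOOLOOOLLOOLOOLOOOLOLLOOLOOOLLOOLOO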